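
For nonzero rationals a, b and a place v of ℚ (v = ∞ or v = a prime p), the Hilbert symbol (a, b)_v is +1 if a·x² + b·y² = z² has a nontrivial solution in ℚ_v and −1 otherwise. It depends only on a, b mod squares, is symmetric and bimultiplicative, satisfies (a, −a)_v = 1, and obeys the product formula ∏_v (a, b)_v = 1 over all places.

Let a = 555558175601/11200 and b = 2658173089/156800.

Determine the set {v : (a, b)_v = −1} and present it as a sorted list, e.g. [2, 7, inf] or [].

(a, b) ≡ (39767, 6578) mod (ℚ^×)²; places V = {2, 5, 7, 11, 13, 19, 23, 29, 31, ∞}.
(a,b)_7: α=-1, u≡4; β=-2, v≡5 (mod 7); (4|7)=+1, (5|7)=-1; sign (−1)^0·+1^-2·-1^-1 = -1.
(a,b)_23: α=1, u≡6; β=1, v≡15 (mod 23); (6|23)=+1, (15|23)=-1; sign (−1)^1·+1^1·-1^1 = +1.
(a,b)_13: α=1, u≡9; β=1, v≡9 (mod 13); (9|13)=+1, (9|13)=+1; sign (−1)^0·+1^1·+1^1 = +1.
(a,b)_29: α=2, u≡19; β=2, v≡13 (mod 29); (19|29)=-1, (13|29)=+1; sign (−1)^0·-1^2·+1^2 = +1.
(a,b)_19: α=1, u≡12; β=0, v≡6 (mod 19); (12|19)=-1, (6|19)=+1; sign (−1)^0·-1^0·+1^1 = +1.
(a,b)_5: α=-2, u≡2; β=-2, v≡2 (mod 5); (2|5)=-1, (2|5)=-1; sign (−1)^0·-1^-2·-1^-2 = +1.
(a,b)_31: α=2, u≡10; β=2, v≡6 (mod 31); (10|31)=+1, (6|31)=-1; sign (−1)^0·+1^2·-1^2 = +1.
(a,b)_∞: sgn(39767)=+, sgn(6578)=+, so +1.
(a,b)_11: α=2, u≡6; β=1, v≡3 (mod 11); (6|11)=-1, (3|11)=+1; sign (−1)^0·-1^1·+1^2 = -1.
(a,b)_2: α=-6, β=-7; u≡7, v≡1 (mod 8); ε(u)ε(v)=1·0, αω(v)=-6·0, βω(u)=-7·0; sum ≡ 0  ⇒  +1.
Ram(39767, 6578) = {7, 11}; no ℚ_7-point on the conic.

[7, 11]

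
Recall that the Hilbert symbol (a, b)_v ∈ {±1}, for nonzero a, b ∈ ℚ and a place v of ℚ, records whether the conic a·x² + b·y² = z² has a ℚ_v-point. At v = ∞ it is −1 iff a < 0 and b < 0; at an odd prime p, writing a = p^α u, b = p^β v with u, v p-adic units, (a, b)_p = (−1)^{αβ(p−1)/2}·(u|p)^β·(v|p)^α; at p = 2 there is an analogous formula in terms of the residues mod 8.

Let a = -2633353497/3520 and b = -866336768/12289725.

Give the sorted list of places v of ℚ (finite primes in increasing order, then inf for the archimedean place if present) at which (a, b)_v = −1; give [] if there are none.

[5, 7, 11, 19, 31, inf]

Mod squares: a ≡ -2126135, b ≡ -9177. Check v ∈ {∞, 2, 3, 5, 7, 11, 17, 19, 23, 29, 31, 43}.
v=23: a=23^0·(≡16), b=23^1·(≡5) mod 23; (16|23)=+1, (5|23)=-1; (−1)^{0·1·11}·(+1)^1·(-1)^0 = +1.
v=43: a=43^1·(≡37), b=43^0·(≡31) mod 43; (37|43)=-1, (31|43)=+1; (−1)^{1·0·21}·(-1)^0·(+1)^1 = +1.
v=5: a=5^-1·(≡2), b=5^-2·(≡3) mod 5; (2|5)=-1, (3|5)=-1; (−1)^{-1·-2·2}·(-1)^-2·(-1)^-1 = -1.
v=17: a=17^0·(≡2), b=17^-2·(≡12) mod 17; (2|17)=+1, (12|17)=-1; (−1)^{0·-2·8}·(+1)^-2·(-1)^0 = +1.
v=11: a=11^-1·(≡6), b=11^2·(≡6) mod 11; (6|11)=-1, (6|11)=-1; (−1)^{-1·2·5}·(-1)^2·(-1)^-1 = -1.
v=7: a=7^0·(≡5), b=7^-1·(≡5) mod 7; (5|7)=-1, (5|7)=-1; (−1)^{0·-1·3}·(-1)^-1·(-1)^0 = -1.
v=2: v_2(a)=-6, v_2(b)=14; units ≡ 1, 7 (mod 8); ε·ε+αω+βω = 0·1+-6·0+14·0 ≡ 0  ⇒  (a,b)_2 = +1.
v=29: a=29^3·(≡10), b=29^0·(≡7) mod 29; (10|29)=-1, (7|29)=+1; (−1)^{3·0·14}·(-1)^0·(+1)^3 = +1.
v=31: a=31^1·(≡7), b=31^0·(≡13) mod 31; (7|31)=+1, (13|31)=-1; (−1)^{1·0·15}·(+1)^0·(-1)^1 = -1.
v=19: a=19^0·(≡2), b=19^1·(≡5) mod 19; (2|19)=-1, (5|19)=+1; (−1)^{0·1·9}·(-1)^1·(+1)^0 = -1.
v=3: a=3^4·(≡1), b=3^-5·(≡1) mod 3; (1|3)=+1, (1|3)=+1; (−1)^{4·-5·1}·(+1)^-5·(+1)^4 = +1.
v=∞: -2126135 < 0 and -9177 < 0  ⇒  (a,b)_∞ = -1.
(-2126135, -9177 / ℚ) ramifies at {5, 7, 11, 19, 31, ∞}: a division algebra.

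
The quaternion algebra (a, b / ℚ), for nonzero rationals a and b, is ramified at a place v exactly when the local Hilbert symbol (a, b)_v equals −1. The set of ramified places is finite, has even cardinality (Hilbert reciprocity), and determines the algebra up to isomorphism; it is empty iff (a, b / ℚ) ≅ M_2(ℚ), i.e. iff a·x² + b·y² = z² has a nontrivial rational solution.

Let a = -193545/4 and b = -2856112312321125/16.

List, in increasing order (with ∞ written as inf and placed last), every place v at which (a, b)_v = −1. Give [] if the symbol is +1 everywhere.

[2, 3, 11, inf]

(a, b) ≡ (-21505, -76245) mod (ℚ^×)²; places V = {2, 3, 5, 11, 13, 17, 23, ∞}.
(a,b)_∞: sgn(-21505)=−, sgn(-76245)=−, so -1.
(a,b)_11: α=1, u≡4; β=2, v≡2 (mod 11); (4|11)=+1, (2|11)=-1; sign (−1)^0·+1^2·-1^1 = -1.
(a,b)_17: α=1, u≡14; β=3, v≡10 (mod 17); (14|17)=-1, (10|17)=-1; sign (−1)^0·-1^3·-1^1 = +1.
(a,b)_5: α=1, u≡4; β=3, v≡1 (mod 5); (4|5)=+1, (1|5)=+1; sign (−1)^0·+1^3·+1^1 = +1.
(a,b)_23: α=1, u≡18; β=3, v≡17 (mod 23); (18|23)=+1, (17|23)=-1; sign (−1)^1·+1^3·-1^1 = +1.
(a,b)_3: α=2, u≡2; β=5, v≡1 (mod 3); (2|3)=-1, (1|3)=+1; sign (−1)^0·-1^5·+1^2 = -1.
(a,b)_13: α=0, u≡3; β=1, v≡8 (mod 13); (3|13)=+1, (8|13)=-1; sign (−1)^0·+1^1·-1^0 = +1.
(a,b)_2: α=-2, β=-4; u≡7, v≡3 (mod 8); ε(u)ε(v)=1·1, αω(v)=-2·1, βω(u)=-4·0; sum ≡ 1  ⇒  -1.
Ram(-21505, -76245) = {2, 3, 11, ∞}; no ℚ_2-point on the conic.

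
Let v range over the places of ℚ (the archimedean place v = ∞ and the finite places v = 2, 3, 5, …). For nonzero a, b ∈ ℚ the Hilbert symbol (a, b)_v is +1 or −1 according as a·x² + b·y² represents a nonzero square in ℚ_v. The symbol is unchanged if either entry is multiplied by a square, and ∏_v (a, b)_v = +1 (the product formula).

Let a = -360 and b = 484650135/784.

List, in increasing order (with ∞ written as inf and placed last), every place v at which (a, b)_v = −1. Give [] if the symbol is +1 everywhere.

(a, b) ≡ (-10, 664815) mod (ℚ^×)²; places V = {2, 3, 5, 7, 23, 41, 47, ∞}.
(a,b)_3: α=2, u≡2; β=7, v≡1 (mod 3); (2|3)=-1, (1|3)=+1; sign (−1)^0·-1^7·+1^2 = -1.
(a,b)_7: α=0, u≡4; β=-2, v≡2 (mod 7); (4|7)=+1, (2|7)=+1; sign (−1)^0·+1^-2·+1^0 = +1.
(a,b)_47: α=0, u≡16; β=1, v≡22 (mod 47); (16|47)=+1, (22|47)=-1; sign (−1)^0·+1^1·-1^0 = +1.
(a,b)_23: α=0, u≡8; β=1, v≡21 (mod 23); (8|23)=+1, (21|23)=-1; sign (−1)^0·+1^1·-1^0 = +1.
(a,b)_2: α=3, β=-4; u≡3, v≡7 (mod 8); ε(u)ε(v)=1·1, αω(v)=3·0, βω(u)=-4·1; sum ≡ 1  ⇒  -1.
(a,b)_∞: sgn(-10)=−, sgn(664815)=+, so +1.
(a,b)_41: α=0, u≡9; β=1, v≡5 (mod 41); (9|41)=+1, (5|41)=+1; sign (−1)^0·+1^1·+1^0 = +1.
(a,b)_5: α=1, u≡3; β=1, v≡3 (mod 5); (3|5)=-1, (3|5)=-1; sign (−1)^0·-1^1·-1^1 = +1.
Ram(-10, 664815) = {2, 3}; no ℚ_2-point on the conic.

[2, 3]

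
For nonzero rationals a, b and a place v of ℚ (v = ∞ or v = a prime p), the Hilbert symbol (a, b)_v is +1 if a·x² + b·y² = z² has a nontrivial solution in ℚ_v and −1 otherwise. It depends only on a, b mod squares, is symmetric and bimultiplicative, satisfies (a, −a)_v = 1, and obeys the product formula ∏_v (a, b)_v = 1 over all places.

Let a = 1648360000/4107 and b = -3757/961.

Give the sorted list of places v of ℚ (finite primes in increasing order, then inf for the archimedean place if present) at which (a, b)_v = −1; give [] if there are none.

[2, 3]

Mod squares: a ≡ 3, b ≡ -13. Check v ∈ {∞, 2, 3, 5, 7, 13, 17, 29, 31, 37}.
v=3: a=3^-1·(≡1), b=3^0·(≡2) mod 3; (1|3)=+1, (2|3)=-1; (−1)^{-1·0·1}·(+1)^0·(-1)^-1 = -1.
v=17: a=17^0·(≡5), b=17^2·(≡8) mod 17; (5|17)=-1, (8|17)=+1; (−1)^{0·2·8}·(-1)^2·(+1)^0 = +1.
v=7: a=7^2·(≡6), b=7^0·(≡1) mod 7; (6|7)=-1, (1|7)=+1; (−1)^{2·0·3}·(-1)^0·(+1)^2 = +1.
v=5: a=5^4·(≡3), b=5^0·(≡3) mod 5; (3|5)=-1, (3|5)=-1; (−1)^{4·0·2}·(-1)^0·(-1)^4 = +1.
v=31: a=31^0·(≡17), b=31^-2·(≡25) mod 31; (17|31)=-1, (25|31)=+1; (−1)^{0·-2·15}·(-1)^-2·(+1)^0 = +1.
v=29: a=29^2·(≡10), b=29^0·(≡25) mod 29; (10|29)=-1, (25|29)=+1; (−1)^{2·0·14}·(-1)^0·(+1)^2 = +1.
v=13: a=13^0·(≡12), b=13^1·(≡3) mod 13; (12|13)=+1, (3|13)=+1; (−1)^{0·1·6}·(+1)^1·(+1)^0 = +1.
v=∞: 3 > 0 and -13 < 0  ⇒  (a,b)_∞ = +1.
v=37: a=37^-2·(≡28), b=37^0·(≡20) mod 37; (28|37)=+1, (20|37)=-1; (−1)^{-2·0·18}·(+1)^0·(-1)^-2 = +1.
v=2: v_2(a)=6, v_2(b)=0; units ≡ 3, 3 (mod 8); ε·ε+αω+βω = 1·1+6·1+0·1 ≡ 1  ⇒  (a,b)_2 = -1.
(3, -13 / ℚ) ramifies at {2, 3}: a division algebra.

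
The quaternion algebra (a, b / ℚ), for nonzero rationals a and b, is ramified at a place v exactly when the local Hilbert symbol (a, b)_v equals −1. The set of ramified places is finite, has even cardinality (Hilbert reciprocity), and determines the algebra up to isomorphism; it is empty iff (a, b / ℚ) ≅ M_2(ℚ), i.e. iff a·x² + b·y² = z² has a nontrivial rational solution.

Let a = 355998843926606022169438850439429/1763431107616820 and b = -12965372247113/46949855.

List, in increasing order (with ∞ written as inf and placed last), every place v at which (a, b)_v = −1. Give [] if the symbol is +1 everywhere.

[5, 17]

(a, b) ≡ (1757545, -67735) mod (ℚ^×)²; places V = {2, 3, 5, 11, 13, 17, 19, 23, 29, 31, 37, 41, ∞}.
(a,b)_37: α=-4, u≡15; β=-2, v≡11 (mod 37); (15|37)=-1, (11|37)=+1; sign (−1)^0·-1^-2·+1^-4 = +1.
(a,b)_17: α=1, u≡16; β=0, v≡14 (mod 17); (16|17)=+1, (14|17)=-1; sign (−1)^0·+1^0·-1^1 = -1.
(a,b)_11: α=2, u≡9; β=2, v≡4 (mod 11); (9|11)=+1, (4|11)=+1; sign (−1)^0·+1^2·+1^2 = +1.
(a,b)_∞: sgn(1757545)=+, sgn(-67735)=−, so +1.
(a,b)_13: α=4, u≡3; β=2, v≡7 (mod 13); (3|13)=+1, (7|13)=-1; sign (−1)^0·+1^2·-1^4 = +1.
(a,b)_41: α=4, u≡40; β=2, v≡13 (mod 41); (40|41)=+1, (13|41)=-1; sign (−1)^0·+1^2·-1^4 = +1.
(a,b)_2: α=-2, β=0; u≡1, v≡1 (mod 8); ε(u)ε(v)=0·0, αω(v)=-2·0, βω(u)=0·0; sum ≡ 0  ⇒  +1.
(a,b)_31: α=3, u≡30; β=1, v≡5 (mod 31); (30|31)=-1, (5|31)=+1; sign (−1)^1·-1^1·+1^3 = +1.
(a,b)_29: α=1, u≡4; β=0, v≡24 (mod 29); (4|29)=+1, (24|29)=+1; sign (−1)^0·+1^0·+1^1 = +1.
(a,b)_5: α=-1, u≡1; β=-1, v≡2 (mod 5); (1|5)=+1, (2|5)=-1; sign (−1)^0·+1^-1·-1^-1 = -1.
(a,b)_23: α=7, u≡3; β=3, v≡14 (mod 23); (3|23)=+1, (14|23)=-1; sign (−1)^1·+1^3·-1^7 = +1.
(a,b)_19: α=-6, u≡9; β=-3, v≡4 (mod 19); (9|19)=+1, (4|19)=+1; sign (−1)^0·+1^-3·+1^-6 = +1.
(a,b)_3: α=6, u≡1; β=0, v≡2 (mod 3); (1|3)=+1, (2|3)=-1; sign (−1)^0·+1^0·-1^6 = +1.
(1757545, -67735 / ℚ) ramifies at {5, 17}: a division algebra.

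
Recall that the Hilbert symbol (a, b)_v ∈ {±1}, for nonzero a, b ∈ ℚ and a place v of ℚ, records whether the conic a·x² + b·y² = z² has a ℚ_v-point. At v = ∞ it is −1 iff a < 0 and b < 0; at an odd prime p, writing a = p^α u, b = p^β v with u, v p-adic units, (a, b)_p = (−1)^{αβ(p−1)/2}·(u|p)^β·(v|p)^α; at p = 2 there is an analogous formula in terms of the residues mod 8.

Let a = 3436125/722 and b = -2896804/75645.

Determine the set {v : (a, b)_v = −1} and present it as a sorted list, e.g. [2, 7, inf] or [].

(a, b) ≡ (5610, -5) mod (ℚ^×)²; places V = {2, 3, 5, 7, 11, 17, 19, 23, 37, 41, ∞}.
(a,b)_23: α=0, u≡7; β=2, v≡1 (mod 23); (7|23)=-1, (1|23)=+1; sign (−1)^0·-1^2·+1^0 = +1.
(a,b)_19: α=-2, u≡16; β=0, v≡2 (mod 19); (16|19)=+1, (2|19)=-1; sign (−1)^0·+1^0·-1^-2 = +1.
(a,b)_41: α=0, u≡13; β=-2, v≡23 (mod 41); (13|41)=-1, (23|41)=+1; sign (−1)^0·-1^-2·+1^0 = +1.
(a,b)_∞: sgn(5610)=+, sgn(-5)=−, so +1.
(a,b)_7: α=2, u≡6; β=0, v≡2 (mod 7); (6|7)=-1, (2|7)=+1; sign (−1)^0·-1^0·+1^2 = +1.
(a,b)_11: α=1, u≡9; β=0, v≡10 (mod 11); (9|11)=+1, (10|11)=-1; sign (−1)^0·+1^0·-1^1 = -1.
(a,b)_2: α=-1, β=2; u≡5, v≡3 (mod 8); ε(u)ε(v)=0·1, αω(v)=-1·1, βω(u)=2·1; sum ≡ 1  ⇒  -1.
(a,b)_3: α=1, u≡1; β=-2, v≡1 (mod 3); (1|3)=+1, (1|3)=+1; sign (−1)^0·+1^-2·+1^1 = +1.
(a,b)_17: α=1, u≡10; β=0, v≡11 (mod 17); (10|17)=-1, (11|17)=-1; sign (−1)^0·-1^0·-1^1 = -1.
(a,b)_37: α=0, u≡18; β=2, v≡17 (mod 37); (18|37)=-1, (17|37)=-1; sign (−1)^0·-1^2·-1^0 = +1.
(a,b)_5: α=3, u≡2; β=-1, v≡4 (mod 5); (2|5)=-1, (4|5)=+1; sign (−1)^0·-1^-1·+1^3 = -1.
Ram(5610, -5) = {2, 5, 11, 17}; no ℚ_2-point on the conic.

[2, 5, 11, 17]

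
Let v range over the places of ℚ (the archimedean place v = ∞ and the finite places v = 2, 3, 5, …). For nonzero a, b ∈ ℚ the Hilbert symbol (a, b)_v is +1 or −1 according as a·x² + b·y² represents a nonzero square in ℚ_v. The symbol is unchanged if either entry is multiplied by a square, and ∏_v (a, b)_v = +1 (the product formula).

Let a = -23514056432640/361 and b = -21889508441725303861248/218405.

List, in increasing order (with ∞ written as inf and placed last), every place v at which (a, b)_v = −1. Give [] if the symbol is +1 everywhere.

[23, 31, 37, inf]

(a, b) ≡ (-5735, -3335) mod (ℚ^×)²; places V = {2, 3, 5, 11, 13, 19, 23, 29, 31, 37, ∞}.
(a,b)_3: α=2, u≡1; β=4, v≡1 (mod 3); (1|3)=+1, (1|3)=+1; sign (−1)^0·+1^4·+1^2 = +1.
(a,b)_5: α=1, u≡2; β=-1, v≡2 (mod 5); (2|5)=-1, (2|5)=-1; sign (−1)^0·-1^-1·-1^1 = +1.
(a,b)_2: α=10, β=12; u≡1, v≡1 (mod 8); ε(u)ε(v)=0·0, αω(v)=10·0, βω(u)=12·0; sum ≡ 0  ⇒  +1.
(a,b)_31: α=1, u≡16; β=2, v≡11 (mod 31); (16|31)=+1, (11|31)=-1; sign (−1)^0·+1^2·-1^1 = -1.
(a,b)_29: α=2, u≡22; β=3, v≡16 (mod 29); (22|29)=+1, (16|29)=+1; sign (−1)^0·+1^3·+1^2 = +1.
(a,b)_19: α=-2, u≡12; β=-2, v≡16 (mod 19); (12|19)=-1, (16|19)=+1; sign (−1)^0·-1^-2·+1^-2 = +1.
(a,b)_13: α=0, u≡11; β=2, v≡8 (mod 13); (11|13)=-1, (8|13)=-1; sign (−1)^0·-1^2·-1^0 = +1.
(a,b)_23: α=2, u≡11; β=3, v≡9 (mod 23); (11|23)=-1, (9|23)=+1; sign (−1)^0·-1^3·+1^2 = -1.
(a,b)_11: α=0, u≡2; β=-2, v≡3 (mod 11); (2|11)=-1, (3|11)=+1; sign (−1)^0·-1^-2·+1^0 = +1.
(a,b)_37: α=1, u≡27; β=2, v≡29 (mod 37); (27|37)=+1, (29|37)=-1; sign (−1)^0·+1^2·-1^1 = -1.
(a,b)_∞: sgn(-5735)=−, sgn(-3335)=−, so -1.
|Ram(-5735, -3335)| = 4, even; anisotropic at {23, 31, 37, ∞}.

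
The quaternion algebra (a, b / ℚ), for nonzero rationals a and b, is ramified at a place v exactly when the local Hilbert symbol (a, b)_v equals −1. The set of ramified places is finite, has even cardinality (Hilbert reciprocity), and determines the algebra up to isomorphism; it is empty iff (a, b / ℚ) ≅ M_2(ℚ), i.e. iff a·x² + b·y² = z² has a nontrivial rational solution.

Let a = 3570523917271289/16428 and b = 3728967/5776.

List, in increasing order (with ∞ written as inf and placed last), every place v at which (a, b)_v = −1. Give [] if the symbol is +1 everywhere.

[2, 3, 11, 19]

Mod squares: a ≡ 627, b ≡ 12903. Check v ∈ {∞, 2, 3, 11, 17, 19, 23, 31, 37}.
v=2: v_2(a)=-2, v_2(b)=-4; units ≡ 3, 7 (mod 8); ε·ε+αω+βω = 1·1+-2·0+-4·1 ≡ 1  ⇒  (a,b)_2 = -1.
v=31: a=31^4·(≡8), b=31^0·(≡7) mod 31; (8|31)=+1, (7|31)=+1; (−1)^{4·0·15}·(+1)^0·(+1)^4 = +1.
v=11: a=11^3·(≡2), b=11^1·(≡10) mod 11; (2|11)=-1, (10|11)=-1; (−1)^{3·1·5}·(-1)^1·(-1)^3 = -1.
v=3: a=3^-1·(≡2), b=3^1·(≡2) mod 3; (2|3)=-1, (2|3)=-1; (−1)^{-1·1·1}·(-1)^1·(-1)^-1 = -1.
v=23: a=23^2·(≡6), b=23^1·(≡16) mod 23; (6|23)=+1, (16|23)=+1; (−1)^{2·1·11}·(+1)^1·(+1)^2 = +1.
v=19: a=19^1·(≡12), b=19^-2·(≡10) mod 19; (12|19)=-1, (10|19)=-1; (−1)^{1·-2·9}·(-1)^-2·(-1)^1 = -1.
v=∞: 627 > 0 and 12903 > 0  ⇒  (a,b)_∞ = +1.
v=37: a=37^-2·(≡14), b=37^0·(≡36) mod 37; (14|37)=-1, (36|37)=+1; (−1)^{-2·0·18}·(-1)^0·(+1)^-2 = +1.
v=17: a=17^2·(≡15), b=17^3·(≡10) mod 17; (15|17)=+1, (10|17)=-1; (−1)^{2·3·8}·(+1)^3·(-1)^2 = +1.
Ram(627, 12903) = {2, 3, 11, 19}; no ℚ_2-point on the conic.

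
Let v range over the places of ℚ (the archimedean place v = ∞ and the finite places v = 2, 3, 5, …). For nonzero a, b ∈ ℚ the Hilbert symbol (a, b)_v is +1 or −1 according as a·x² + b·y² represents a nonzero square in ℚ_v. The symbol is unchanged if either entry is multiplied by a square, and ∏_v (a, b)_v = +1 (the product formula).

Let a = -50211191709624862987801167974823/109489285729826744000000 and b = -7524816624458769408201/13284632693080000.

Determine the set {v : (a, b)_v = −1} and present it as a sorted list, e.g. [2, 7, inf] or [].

(a, b) ≡ (-2002, -7) mod (ℚ^×)²; places V = {2, 3, 5, 7, 11, 13, 23, 29, 37, ∞}.
(a,b)_11: α=9, u≡1; β=6, v≡1 (mod 11); (1|11)=+1, (1|11)=+1; sign (−1)^0·+1^6·+1^9 = +1.
(a,b)_2: α=-9, β=-6; u≡7, v≡1 (mod 8); ε(u)ε(v)=1·0, αω(v)=-9·0, βω(u)=-6·0; sum ≡ 0  ⇒  +1.
(a,b)_37: α=-2, u≡1; β=-2, v≡26 (mod 37); (1|37)=+1, (26|37)=+1; sign (−1)^0·+1^-2·+1^-2 = +1.
(a,b)_7: α=-5, u≡2; β=-3, v≡5 (mod 7); (2|7)=+1, (5|7)=-1; sign (−1)^1·+1^-3·-1^-5 = +1.
(a,b)_23: α=6, u≡20; β=4, v≡3 (mod 23); (20|23)=-1, (3|23)=+1; sign (−1)^0·-1^4·+1^6 = +1.
(a,b)_∞: sgn(-2002)=−, sgn(-7)=−, so -1.
(a,b)_13: α=5, u≡5; β=4, v≡11 (mod 13); (5|13)=-1, (11|13)=-1; sign (−1)^0·-1^4·-1^5 = -1.
(a,b)_5: α=-6, u≡2; β=-4, v≡3 (mod 5); (2|5)=-1, (3|5)=-1; sign (−1)^0·-1^-4·-1^-6 = +1.
(a,b)_3: α=18, u≡2; β=12, v≡2 (mod 3); (2|3)=-1, (2|3)=-1; sign (−1)^0·-1^12·-1^18 = +1.
(a,b)_29: α=-6, u≡20; β=-4, v≡25 (mod 29); (20|29)=+1, (25|29)=+1; sign (−1)^0·+1^-4·+1^-6 = +1.
(-2002, -7 / ℚ) ramifies at {13, ∞}: a division algebra.

[13, inf]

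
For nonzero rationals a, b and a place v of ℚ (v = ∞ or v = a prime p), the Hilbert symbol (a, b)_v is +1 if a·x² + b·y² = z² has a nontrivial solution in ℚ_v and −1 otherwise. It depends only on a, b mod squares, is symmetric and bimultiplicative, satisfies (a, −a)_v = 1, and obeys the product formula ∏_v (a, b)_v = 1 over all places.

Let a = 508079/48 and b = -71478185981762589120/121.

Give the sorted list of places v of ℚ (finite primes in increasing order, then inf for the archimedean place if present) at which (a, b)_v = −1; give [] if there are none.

Mod squares: a ≡ 12597, b ≡ -455. Check v ∈ {∞, 2, 3, 5, 7, 11, 13, 17, 19, 23}.
v=19: a=19^1·(≡16), b=19^4·(≡16) mod 19; (16|19)=+1, (16|19)=+1; (−1)^{1·4·9}·(+1)^4·(+1)^1 = +1.
v=11: a=11^2·(≡2), b=11^-2·(≡8) mod 11; (2|11)=-1, (8|11)=-1; (−1)^{2·-2·5}·(-1)^-2·(-1)^2 = +1.
v=23: a=23^0·(≡16), b=23^2·(≡15) mod 23; (16|23)=+1, (15|23)=-1; (−1)^{0·2·11}·(+1)^2·(-1)^0 = +1.
v=∞: 12597 > 0 and -455 < 0  ⇒  (a,b)_∞ = +1.
v=17: a=17^1·(≡11), b=17^2·(≡15) mod 17; (11|17)=-1, (15|17)=+1; (−1)^{1·2·8}·(-1)^2·(+1)^1 = +1.
v=5: a=5^0·(≡3), b=5^1·(≡1) mod 5; (3|5)=-1, (1|5)=+1; (−1)^{0·1·2}·(-1)^1·(+1)^0 = -1.
v=2: v_2(a)=-4, v_2(b)=6; units ≡ 5, 1 (mod 8); ε·ε+αω+βω = 0·0+-4·0+6·1 ≡ 0  ⇒  (a,b)_2 = +1.
v=3: a=3^-1·(≡2), b=3^6·(≡1) mod 3; (2|3)=-1, (1|3)=+1; (−1)^{-1·6·1}·(-1)^6·(+1)^-1 = +1.
v=7: a=7^0·(≡2), b=7^1·(≡5) mod 7; (2|7)=+1, (5|7)=-1; (−1)^{0·1·3}·(+1)^1·(-1)^0 = +1.
v=13: a=13^1·(≡2), b=13^3·(≡4) mod 13; (2|13)=-1, (4|13)=+1; (−1)^{1·3·6}·(-1)^3·(+1)^1 = -1.
(12597, -455 / ℚ) ramifies at {5, 13}: a division algebra.

[5, 13]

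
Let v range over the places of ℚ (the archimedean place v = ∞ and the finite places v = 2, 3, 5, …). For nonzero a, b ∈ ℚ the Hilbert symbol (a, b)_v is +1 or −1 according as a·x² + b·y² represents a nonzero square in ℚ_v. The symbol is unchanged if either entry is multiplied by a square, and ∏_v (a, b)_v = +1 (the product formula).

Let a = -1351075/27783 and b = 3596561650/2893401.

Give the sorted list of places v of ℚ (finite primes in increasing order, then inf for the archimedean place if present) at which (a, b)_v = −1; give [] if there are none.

(a, b) ≡ (-1309, 34) mod (ℚ^×)²; places V = {2, 3, 5, 7, 11, 17, ∞}.
(a,b)_5: α=2, u≡4; β=2, v≡1 (mod 5); (4|5)=+1, (1|5)=+1; sign (−1)^0·+1^2·+1^2 = +1.
(a,b)_7: α=-3, u≡4; β=-2, v≡6 (mod 7); (4|7)=+1, (6|7)=-1; sign (−1)^0·+1^-2·-1^-3 = -1.
(a,b)_∞: sgn(-1309)=−, sgn(34)=+, so +1.
(a,b)_2: α=0, β=1; u≡3, v≡1 (mod 8); ε(u)ε(v)=1·0, αω(v)=0·0, βω(u)=1·1; sum ≡ 1  ⇒  -1.
(a,b)_3: α=-4, u≡2; β=-10, v≡1 (mod 3); (2|3)=-1, (1|3)=+1; sign (−1)^0·-1^-10·+1^-4 = +1.
(a,b)_17: α=3, u≡13; β=3, v≡13 (mod 17); (13|17)=+1, (13|17)=+1; sign (−1)^0·+1^3·+1^3 = +1.
(a,b)_11: α=1, u≡7; β=4, v≡4 (mod 11); (7|11)=-1, (4|11)=+1; sign (−1)^0·-1^4·+1^1 = +1.
|Ram(-1309, 34)| = 2, even; anisotropic at {2, 7}.

[2, 7]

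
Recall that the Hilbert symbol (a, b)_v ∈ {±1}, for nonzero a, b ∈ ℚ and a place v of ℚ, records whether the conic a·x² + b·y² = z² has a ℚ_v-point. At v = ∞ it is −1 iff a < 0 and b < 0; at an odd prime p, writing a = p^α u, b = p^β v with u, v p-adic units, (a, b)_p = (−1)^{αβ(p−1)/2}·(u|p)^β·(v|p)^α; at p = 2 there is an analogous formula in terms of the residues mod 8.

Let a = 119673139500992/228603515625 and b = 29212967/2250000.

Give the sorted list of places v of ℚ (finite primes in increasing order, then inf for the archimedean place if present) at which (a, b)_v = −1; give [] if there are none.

(a, b) ≡ (23, 23) mod (ℚ^×)²; places V = {2, 3, 5, 7, 11, 17, 23, ∞}.
(a,b)_3: α=-4, u≡2; β=-2, v≡2 (mod 3); (2|3)=-1, (2|3)=-1; sign (−1)^0·-1^-2·-1^-4 = +1.
(a,b)_7: α=4, u≡4; β=4, v≡2 (mod 7); (4|7)=+1, (2|7)=+1; sign (−1)^0·+1^4·+1^4 = +1.
(a,b)_2: α=6, β=-4; u≡7, v≡7 (mod 8); ε(u)ε(v)=1·1, αω(v)=6·0, βω(u)=-4·0; sum ≡ 1  ⇒  -1.
(a,b)_23: α=5, u≡6; β=3, v≡16 (mod 23); (6|23)=+1, (16|23)=+1; sign (−1)^1·+1^3·+1^5 = -1.
(a,b)_17: α=-2, u≡10; β=0, v≡3 (mod 17); (10|17)=-1, (3|17)=-1; sign (−1)^0·-1^0·-1^-2 = +1.
(a,b)_11: α=2, u≡5; β=0, v≡5 (mod 11); (5|11)=+1, (5|11)=+1; sign (−1)^0·+1^0·+1^2 = +1.
(a,b)_∞: sgn(23)=+, sgn(23)=+, so +1.
(a,b)_5: α=-10, u≡3; β=-6, v≡3 (mod 5); (3|5)=-1, (3|5)=-1; sign (−1)^0·-1^-6·-1^-10 = +1.
|Ram(23, 23)| = 2, even; anisotropic at {2, 23}.

[2, 23]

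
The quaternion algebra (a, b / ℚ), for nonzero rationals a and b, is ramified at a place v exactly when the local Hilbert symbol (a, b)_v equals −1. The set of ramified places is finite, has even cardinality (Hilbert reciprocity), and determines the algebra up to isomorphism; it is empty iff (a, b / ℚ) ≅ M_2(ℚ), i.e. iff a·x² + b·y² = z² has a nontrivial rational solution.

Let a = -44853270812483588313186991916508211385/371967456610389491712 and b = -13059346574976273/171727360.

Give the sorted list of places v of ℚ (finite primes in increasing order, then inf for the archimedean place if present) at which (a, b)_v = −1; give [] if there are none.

Mod squares: a ≡ -2730, b ≡ -330. Check v ∈ {∞, 2, 3, 5, 7, 11, 13, 17, 29, 37, 41}.
v=37: a=37^-6·(≡29), b=37^-2·(≡9) mod 37; (29|37)=-1, (9|37)=+1; (−1)^{-6·-2·18}·(-1)^-2·(+1)^-6 = +1.
v=7: a=7^-1·(≡2), b=7^-2·(≡5) mod 7; (2|7)=+1, (5|7)=-1; (−1)^{-1·-2·3}·(+1)^-2·(-1)^-1 = -1.
v=29: a=29^6·(≡20), b=29^2·(≡15) mod 29; (20|29)=+1, (15|29)=-1; (−1)^{6·2·14}·(+1)^2·(-1)^6 = +1.
v=41: a=41^6·(≡28), b=41^2·(≡25) mod 41; (28|41)=-1, (25|41)=+1; (−1)^{6·2·20}·(-1)^2·(+1)^6 = +1.
v=5: a=5^1·(≡4), b=5^-1·(≡1) mod 5; (4|5)=+1, (1|5)=+1; (−1)^{1·-1·2}·(+1)^-1·(+1)^1 = +1.
v=17: a=17^-2·(≡14), b=17^0·(≡11) mod 17; (14|17)=-1, (11|17)=-1; (−1)^{-2·0·8}·(-1)^0·(-1)^-2 = +1.
v=11: a=11^6·(≡4), b=11^3·(≡3) mod 11; (4|11)=+1, (3|11)=+1; (−1)^{6·3·5}·(+1)^3·(+1)^6 = +1.
v=13: a=13^11·(≡7), b=13^4·(≡8) mod 13; (7|13)=-1, (8|13)=-1; (−1)^{11·4·6}·(-1)^4·(-1)^11 = -1.
v=∞: -2730 < 0 and -330 < 0  ⇒  (a,b)_∞ = -1.
v=3: a=3^-7·(≡2), b=3^5·(≡1) mod 3; (2|3)=-1, (1|3)=+1; (−1)^{-7·5·1}·(-1)^5·(+1)^-7 = +1.
v=2: v_2(a)=-15, v_2(b)=-9; units ≡ 3, 3 (mod 8); ε·ε+αω+βω = 1·1+-15·1+-9·1 ≡ 1  ⇒  (a,b)_2 = -1.
(-2730, -330 / ℚ) ramifies at {2, 7, 13, ∞}: a division algebra.

[2, 7, 13, inf]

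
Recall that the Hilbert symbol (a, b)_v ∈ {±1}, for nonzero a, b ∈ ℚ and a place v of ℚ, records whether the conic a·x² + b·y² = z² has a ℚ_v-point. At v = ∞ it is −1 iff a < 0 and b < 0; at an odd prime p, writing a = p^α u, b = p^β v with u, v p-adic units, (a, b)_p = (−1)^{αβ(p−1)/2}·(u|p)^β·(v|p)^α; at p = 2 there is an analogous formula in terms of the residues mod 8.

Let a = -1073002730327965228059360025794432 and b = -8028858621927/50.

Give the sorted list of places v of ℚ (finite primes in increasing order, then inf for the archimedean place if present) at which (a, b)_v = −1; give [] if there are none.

[11, 31, 41, inf]

(a, b) ≡ (-580382, -6489726) mod (ℚ^×)²; places V = {2, 3, 5, 11, 13, 23, 31, 37, 41, ∞}.
(a,b)_3: α=10, u≡1; β=1, v≡1 (mod 3); (1|3)=+1, (1|3)=+1; sign (−1)^0·+1^1·+1^10 = +1.
(a,b)_41: α=2, u≡34; β=1, v≡3 (mod 41); (34|41)=-1, (3|41)=-1; sign (−1)^0·-1^1·-1^2 = -1.
(a,b)_37: α=3, u≡23; β=1, v≡29 (mod 37); (23|37)=-1, (29|37)=-1; sign (−1)^0·-1^1·-1^3 = +1.
(a,b)_2: α=7, β=-1; u≡1, v≡1 (mod 8); ε(u)ε(v)=0·0, αω(v)=7·0, βω(u)=-1·0; sum ≡ 0  ⇒  +1.
(a,b)_13: α=4, u≡1; β=2, v≡10 (mod 13); (1|13)=+1, (10|13)=+1; sign (−1)^0·+1^2·+1^4 = +1.
(a,b)_23: α=3, u≡15; β=1, v≡3 (mod 23); (15|23)=-1, (3|23)=+1; sign (−1)^1·-1^1·+1^3 = +1.
(a,b)_5: α=0, u≡3; β=-2, v≡4 (mod 5); (3|5)=-1, (4|5)=+1; sign (−1)^0·-1^-2·+1^0 = +1.
(a,b)_31: α=3, u≡18; β=1, v≡8 (mod 31); (18|31)=+1, (8|31)=+1; sign (−1)^1·+1^1·+1^3 = -1.
(a,b)_11: α=5, u≡9; β=4, v≡7 (mod 11); (9|11)=+1, (7|11)=-1; sign (−1)^0·+1^4·-1^5 = -1.
(a,b)_∞: sgn(-580382)=−, sgn(-6489726)=−, so -1.
Ram(-580382, -6489726) = {11, 31, 41, ∞}; no ℚ_11-point on the conic.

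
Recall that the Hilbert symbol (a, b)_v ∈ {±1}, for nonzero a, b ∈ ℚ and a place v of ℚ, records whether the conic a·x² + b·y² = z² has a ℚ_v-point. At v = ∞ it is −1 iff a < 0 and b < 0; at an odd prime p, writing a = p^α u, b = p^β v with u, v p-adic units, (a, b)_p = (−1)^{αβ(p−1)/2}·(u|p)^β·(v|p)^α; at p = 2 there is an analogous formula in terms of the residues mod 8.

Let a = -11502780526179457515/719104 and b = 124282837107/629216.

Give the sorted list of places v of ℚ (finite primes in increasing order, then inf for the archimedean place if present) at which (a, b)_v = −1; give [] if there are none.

[2, 3, 5, 7]

Mod squares: a ≡ -715, b ≡ 8778. Check v ∈ {∞, 2, 3, 5, 7, 11, 13, 19, 53}.
v=5: a=5^1·(≡3), b=5^0·(≡2) mod 5; (3|5)=-1, (2|5)=-1; (−1)^{1·0·2}·(-1)^0·(-1)^1 = -1.
v=2: v_2(a)=-8, v_2(b)=-5; units ≡ 5, 5 (mod 8); ε·ε+αω+βω = 0·0+-8·1+-5·1 ≡ 1  ⇒  (a,b)_2 = -1.
v=11: a=11^3·(≡3), b=11^1·(≡7) mod 11; (3|11)=+1, (7|11)=-1; (−1)^{3·1·5}·(+1)^1·(-1)^3 = +1.
v=3: a=3^6·(≡2), b=3^3·(≡1) mod 3; (2|3)=-1, (1|3)=+1; (−1)^{6·3·1}·(-1)^3·(+1)^6 = -1.
v=19: a=19^4·(≡4), b=19^5·(≡17) mod 19; (4|19)=+1, (17|19)=+1; (−1)^{4·5·9}·(+1)^5·(+1)^4 = +1.
v=∞: -715 < 0 and 8778 > 0  ⇒  (a,b)_∞ = +1.
v=13: a=13^5·(≡10), b=13^2·(≡3) mod 13; (10|13)=+1, (3|13)=+1; (−1)^{5·2·6}·(+1)^2·(+1)^5 = +1.
v=53: a=53^-2·(≡30), b=53^-2·(≡34) mod 53; (30|53)=-1, (34|53)=-1; (−1)^{-2·-2·26}·(-1)^-2·(-1)^-2 = +1.
v=7: a=7^2·(≡3), b=7^-1·(≡2) mod 7; (3|7)=-1, (2|7)=+1; (−1)^{2·-1·3}·(-1)^-1·(+1)^2 = -1.
Ram(-715, 8778) = {2, 3, 5, 7}; no ℚ_2-point on the conic.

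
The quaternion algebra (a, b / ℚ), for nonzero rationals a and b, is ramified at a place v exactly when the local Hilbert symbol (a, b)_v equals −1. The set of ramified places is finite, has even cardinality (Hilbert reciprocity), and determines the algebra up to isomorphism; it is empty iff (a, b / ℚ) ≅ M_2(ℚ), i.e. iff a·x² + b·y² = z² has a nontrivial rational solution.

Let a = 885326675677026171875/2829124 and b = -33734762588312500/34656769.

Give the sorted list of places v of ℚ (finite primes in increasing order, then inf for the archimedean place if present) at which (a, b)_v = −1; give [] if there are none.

[2, 11, 13, 19]

Mod squares: a ≡ 1062347, b ≡ -253. Check v ∈ {∞, 2, 5, 7, 11, 13, 17, 19, 23, 29}.
v=7: a=7^0·(≡5), b=7^-2·(≡6) mod 7; (5|7)=-1, (6|7)=-1; (−1)^{0·-2·3}·(-1)^-2·(-1)^0 = +1.
v=11: a=11^3·(≡2), b=11^3·(≡10) mod 11; (2|11)=-1, (10|11)=-1; (−1)^{3·3·5}·(-1)^3·(-1)^3 = -1.
v=17: a=17^3·(≡9), b=17^2·(≡1) mod 17; (9|17)=+1, (1|17)=+1; (−1)^{3·2·8}·(+1)^2·(+1)^3 = +1.
v=∞: 1062347 > 0 and -253 < 0  ⇒  (a,b)_∞ = +1.
v=23: a=23^1·(≡5), b=23^1·(≡9) mod 23; (5|23)=-1, (9|23)=+1; (−1)^{1·1·11}·(-1)^1·(+1)^1 = +1.
v=5: a=5^8·(≡3), b=5^6·(≡2) mod 5; (3|5)=-1, (2|5)=-1; (−1)^{8·6·2}·(-1)^6·(-1)^8 = +1.
v=29: a=29^-4·(≡17), b=29^-4·(≡12) mod 29; (17|29)=-1, (12|29)=-1; (−1)^{-4·-4·14}·(-1)^-4·(-1)^-4 = +1.
v=13: a=13^3·(≡10), b=13^2·(≡5) mod 13; (10|13)=+1, (5|13)=-1; (−1)^{3·2·6}·(+1)^2·(-1)^3 = -1.
v=19: a=19^3·(≡12), b=19^2·(≡13) mod 19; (12|19)=-1, (13|19)=-1; (−1)^{3·2·9}·(-1)^2·(-1)^3 = -1.
v=2: v_2(a)=-2, v_2(b)=2; units ≡ 3, 3 (mod 8); ε·ε+αω+βω = 1·1+-2·1+2·1 ≡ 1  ⇒  (a,b)_2 = -1.
|Ram(1062347, -253)| = 4, even; anisotropic at {2, 11, 13, 19}.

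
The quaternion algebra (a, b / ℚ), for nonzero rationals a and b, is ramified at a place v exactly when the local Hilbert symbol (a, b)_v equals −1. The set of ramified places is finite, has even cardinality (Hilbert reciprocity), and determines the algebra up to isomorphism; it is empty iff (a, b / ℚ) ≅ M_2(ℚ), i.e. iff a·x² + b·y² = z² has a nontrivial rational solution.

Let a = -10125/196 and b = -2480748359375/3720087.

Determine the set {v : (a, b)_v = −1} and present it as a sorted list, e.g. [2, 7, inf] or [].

[2, 5, 11, 19, 31, inf]

Mod squares: a ≡ -5, b ≡ -6576185. Check v ∈ {∞, 2, 3, 5, 7, 11, 13, 19, 29, 31}.
v=13: a=13^0·(≡2), b=13^2·(≡7) mod 13; (2|13)=-1, (7|13)=-1; (−1)^{0·2·6}·(-1)^2·(-1)^0 = +1.
v=2: v_2(a)=-2, v_2(b)=0; units ≡ 3, 7 (mod 8); ε·ε+αω+βω = 1·1+-2·0+0·1 ≡ 1  ⇒  (a,b)_2 = -1.
v=∞: -5 < 0 and -6576185 < 0  ⇒  (a,b)_∞ = -1.
v=11: a=11^0·(≡8), b=11^1·(≡3) mod 11; (8|11)=-1, (3|11)=+1; (−1)^{0·1·5}·(-1)^1·(+1)^0 = -1.
v=3: a=3^4·(≡1), b=3^-12·(≡1) mod 3; (1|3)=+1, (1|3)=+1; (−1)^{4·-12·1}·(+1)^-12·(+1)^4 = +1.
v=7: a=7^-2·(≡1), b=7^-1·(≡1) mod 7; (1|7)=+1, (1|7)=+1; (−1)^{-2·-1·3}·(+1)^-1·(+1)^-2 = +1.
v=19: a=19^0·(≡13), b=19^1·(≡3) mod 19; (13|19)=-1, (3|19)=-1; (−1)^{0·1·9}·(-1)^1·(-1)^0 = -1.
v=5: a=5^3·(≡4), b=5^7·(≡3) mod 5; (4|5)=+1, (3|5)=-1; (−1)^{3·7·2}·(+1)^7·(-1)^3 = -1.
v=29: a=29^0·(≡13), b=29^1·(≡15) mod 29; (13|29)=+1, (15|29)=-1; (−1)^{0·1·14}·(+1)^1·(-1)^0 = +1.
v=31: a=31^0·(≡26), b=31^1·(≡11) mod 31; (26|31)=-1, (11|31)=-1; (−1)^{0·1·15}·(-1)^1·(-1)^0 = -1.
Ram(-5, -6576185) = {2, 5, 11, 19, 31, ∞}; no ℚ_2-point on the conic.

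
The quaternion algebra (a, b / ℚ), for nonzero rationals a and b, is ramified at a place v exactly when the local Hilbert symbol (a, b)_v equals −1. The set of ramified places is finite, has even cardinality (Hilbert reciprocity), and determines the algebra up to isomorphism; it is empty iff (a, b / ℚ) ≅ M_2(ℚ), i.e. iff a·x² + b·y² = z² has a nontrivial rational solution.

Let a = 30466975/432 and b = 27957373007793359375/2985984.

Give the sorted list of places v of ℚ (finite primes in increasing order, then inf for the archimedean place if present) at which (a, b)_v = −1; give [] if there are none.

[3, 7]

(a, b) ≡ (74613, 119) mod (ℚ^×)²; places V = {2, 3, 5, 7, 11, 17, 19, ∞}.
(a,b)_17: α=1, u≡5; β=3, v≡14 (mod 17); (5|17)=-1, (14|17)=-1; sign (−1)^0·-1^3·-1^1 = +1.
(a,b)_5: α=2, u≡2; β=8, v≡4 (mod 5); (2|5)=-1, (4|5)=+1; sign (−1)^0·-1^8·+1^2 = +1.
(a,b)_7: α=3, u≡6; β=9, v≡5 (mod 7); (6|7)=-1, (5|7)=-1; sign (−1)^1·-1^9·-1^3 = -1.
(a,b)_2: α=-4, β=-12; u≡5, v≡7 (mod 8); ε(u)ε(v)=0·1, αω(v)=-4·0, βω(u)=-12·1; sum ≡ 0  ⇒  +1.
(a,b)_∞: sgn(74613)=+, sgn(119)=+, so +1.
(a,b)_19: α=1, u≡15; β=2, v≡6 (mod 19); (15|19)=-1, (6|19)=+1; sign (−1)^0·-1^2·+1^1 = +1.
(a,b)_11: α=1, u≡8; β=0, v≡3 (mod 11); (8|11)=-1, (3|11)=+1; sign (−1)^0·-1^0·+1^1 = +1.
(a,b)_3: α=-3, u≡1; β=-6, v≡2 (mod 3); (1|3)=+1, (2|3)=-1; sign (−1)^0·+1^-6·-1^-3 = -1.
|Ram(74613, 119)| = 2, even; anisotropic at {3, 7}.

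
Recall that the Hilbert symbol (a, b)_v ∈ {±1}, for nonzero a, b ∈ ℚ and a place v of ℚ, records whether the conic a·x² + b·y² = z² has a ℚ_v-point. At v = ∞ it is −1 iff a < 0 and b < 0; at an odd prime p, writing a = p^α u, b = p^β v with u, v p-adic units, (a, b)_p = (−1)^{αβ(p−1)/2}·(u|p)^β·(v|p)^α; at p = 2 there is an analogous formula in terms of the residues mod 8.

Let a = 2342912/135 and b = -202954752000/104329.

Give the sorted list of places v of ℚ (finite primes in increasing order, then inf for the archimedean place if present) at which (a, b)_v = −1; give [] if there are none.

[7, 11]

(a, b) ≡ (2145, -455) mod (ℚ^×)²; places V = {2, 3, 5, 7, 11, 13, 17, 19, ∞}.
(a,b)_3: α=-3, u≡1; β=2, v≡1 (mod 3); (1|3)=+1, (1|3)=+1; sign (−1)^0·+1^2·+1^-3 = +1.
(a,b)_19: α=0, u≡11; β=-2, v≡16 (mod 19); (11|19)=+1, (16|19)=+1; sign (−1)^0·+1^-2·+1^0 = +1.
(a,b)_∞: sgn(2145)=+, sgn(-455)=−, so +1.
(a,b)_17: α=0, u≡11; β=-2, v≡2 (mod 17); (11|17)=-1, (2|17)=+1; sign (−1)^0·-1^-2·+1^0 = +1.
(a,b)_5: α=-1, u≡1; β=3, v≡1 (mod 5); (1|5)=+1, (1|5)=+1; sign (−1)^0·+1^3·+1^-1 = +1.
(a,b)_2: α=14, β=14; u≡1, v≡1 (mod 8); ε(u)ε(v)=0·0, αω(v)=14·0, βω(u)=14·0; sum ≡ 0  ⇒  +1.
(a,b)_13: α=1, u≡1; β=1, v≡12 (mod 13); (1|13)=+1, (12|13)=+1; sign (−1)^0·+1^1·+1^1 = +1.
(a,b)_7: α=0, u≡6; β=1, v≡5 (mod 7); (6|7)=-1, (5|7)=-1; sign (−1)^0·-1^1·-1^0 = -1.
(a,b)_11: α=1, u≡7; β=2, v≡2 (mod 11); (7|11)=-1, (2|11)=-1; sign (−1)^0·-1^2·-1^1 = -1.
Ram(2145, -455) = {7, 11}; no ℚ_7-point on the conic.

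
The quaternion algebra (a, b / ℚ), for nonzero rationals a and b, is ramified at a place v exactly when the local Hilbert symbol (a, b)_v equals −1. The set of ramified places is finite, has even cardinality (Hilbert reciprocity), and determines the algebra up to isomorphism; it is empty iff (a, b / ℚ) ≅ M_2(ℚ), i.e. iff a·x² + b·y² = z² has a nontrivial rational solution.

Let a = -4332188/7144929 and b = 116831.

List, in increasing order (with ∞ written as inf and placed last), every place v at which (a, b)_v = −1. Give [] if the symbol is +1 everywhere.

[11, 19, 23, 43]

(a, b) ≡ (-23, 116831) mod (ℚ^×)²; places V = {2, 3, 7, 11, 13, 19, 23, 31, 43, ∞}.
(a,b)_19: α=0, u≡18; β=1, v≡12 (mod 19); (18|19)=-1, (12|19)=-1; sign (−1)^0·-1^1·-1^0 = -1.
(a,b)_43: α=0, u≡39; β=1, v≡8 (mod 43); (39|43)=-1, (8|43)=-1; sign (−1)^0·-1^1·-1^0 = -1.
(a,b)_13: α=0, u≡3; β=1, v≡4 (mod 13); (3|13)=+1, (4|13)=+1; sign (−1)^0·+1^1·+1^0 = +1.
(a,b)_23: α=1, u≡7; β=0, v≡14 (mod 23); (7|23)=-1, (14|23)=-1; sign (−1)^0·-1^0·-1^1 = -1.
(a,b)_7: α=2, u≡5; β=0, v≡1 (mod 7); (5|7)=-1, (1|7)=+1; sign (−1)^0·-1^0·+1^2 = +1.
(a,b)_31: α=2, u≡1; β=0, v≡23 (mod 31); (1|31)=+1, (23|31)=-1; sign (−1)^0·+1^0·-1^2 = +1.
(a,b)_11: α=-2, u≡8; β=1, v≡6 (mod 11); (8|11)=-1, (6|11)=-1; sign (−1)^0·-1^1·-1^-2 = -1.
(a,b)_3: α=-10, u≡1; β=0, v≡2 (mod 3); (1|3)=+1, (2|3)=-1; sign (−1)^0·+1^0·-1^-10 = +1.
(a,b)_2: α=2, β=0; u≡1, v≡7 (mod 8); ε(u)ε(v)=0·1, αω(v)=2·0, βω(u)=0·0; sum ≡ 0  ⇒  +1.
(a,b)_∞: sgn(-23)=−, sgn(116831)=+, so +1.
Ram(-23, 116831) = {11, 19, 23, 43}; no ℚ_11-point on the conic.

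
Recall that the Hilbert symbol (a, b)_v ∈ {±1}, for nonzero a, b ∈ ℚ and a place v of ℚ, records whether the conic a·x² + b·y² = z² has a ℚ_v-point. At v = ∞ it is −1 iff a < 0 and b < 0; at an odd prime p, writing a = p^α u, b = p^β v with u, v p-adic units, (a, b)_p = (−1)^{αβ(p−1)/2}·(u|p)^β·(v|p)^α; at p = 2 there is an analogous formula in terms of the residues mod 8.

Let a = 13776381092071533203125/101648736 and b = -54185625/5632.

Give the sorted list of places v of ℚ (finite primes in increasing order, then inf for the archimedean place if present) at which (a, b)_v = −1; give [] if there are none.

(a, b) ≡ (6270, -1254) mod (ℚ^×)²; places V = {2, 3, 5, 7, 11, 13, 19, ∞}.
(a,b)_3: α=-3, u≡2; β=3, v≡2 (mod 3); (2|3)=-1, (2|3)=-1; sign (−1)^1·-1^3·-1^-3 = -1.
(a,b)_2: α=-5, β=-9; u≡7, v≡5 (mod 8); ε(u)ε(v)=1·0, αω(v)=-5·1, βω(u)=-9·0; sum ≡ 1  ⇒  -1.
(a,b)_19: α=1, u≡17; β=1, v≡15 (mod 19); (17|19)=+1, (15|19)=-1; sign (−1)^1·+1^1·-1^1 = +1.
(a,b)_5: α=19, u≡4; β=4, v≡4 (mod 5); (4|5)=+1, (4|5)=+1; sign (−1)^0·+1^4·+1^19 = +1.
(a,b)_∞: sgn(6270)=+, sgn(-1254)=−, so +1.
(a,b)_7: α=-6, u≡6; β=0, v≡6 (mod 7); (6|7)=-1, (6|7)=-1; sign (−1)^0·-1^0·-1^-6 = +1.
(a,b)_11: α=3, u≡4; β=-1, v≡2 (mod 11); (4|11)=+1, (2|11)=-1; sign (−1)^1·+1^-1·-1^3 = +1.
(a,b)_13: α=4, u≡12; β=2, v≡11 (mod 13); (12|13)=+1, (11|13)=-1; sign (−1)^0·+1^2·-1^4 = +1.
(6270, -1254 / ℚ) ramifies at {2, 3}: a division algebra.

[2, 3]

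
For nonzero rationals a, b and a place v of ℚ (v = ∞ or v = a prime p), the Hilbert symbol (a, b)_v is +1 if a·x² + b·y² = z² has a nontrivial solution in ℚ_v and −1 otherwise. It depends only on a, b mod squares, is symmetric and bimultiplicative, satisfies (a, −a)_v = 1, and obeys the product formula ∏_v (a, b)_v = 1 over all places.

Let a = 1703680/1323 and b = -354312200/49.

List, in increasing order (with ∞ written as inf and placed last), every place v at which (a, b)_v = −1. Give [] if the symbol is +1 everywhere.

(a, b) ≡ (165, -2) mod (ℚ^×)²; places V = {2, 3, 5, 7, 11, ∞}.
(a,b)_2: α=8, β=3; u≡5, v≡7 (mod 8); ε(u)ε(v)=0·1, αω(v)=8·0, βω(u)=3·1; sum ≡ 1  ⇒  -1.
(a,b)_∞: sgn(165)=+, sgn(-2)=−, so +1.
(a,b)_7: α=-2, u≡1; β=-2, v≡3 (mod 7); (1|7)=+1, (3|7)=-1; sign (−1)^0·+1^-2·-1^-2 = +1.
(a,b)_11: α=3, u≡5; β=6, v≡4 (mod 11); (5|11)=+1, (4|11)=+1; sign (−1)^0·+1^6·+1^3 = +1.
(a,b)_5: α=1, u≡2; β=2, v≡3 (mod 5); (2|5)=-1, (3|5)=-1; sign (−1)^0·-1^2·-1^1 = -1.
(a,b)_3: α=-3, u≡1; β=0, v≡1 (mod 3); (1|3)=+1, (1|3)=+1; sign (−1)^0·+1^0·+1^-3 = +1.
(165, -2 / ℚ) ramifies at {2, 5}: a division algebra.

[2, 5]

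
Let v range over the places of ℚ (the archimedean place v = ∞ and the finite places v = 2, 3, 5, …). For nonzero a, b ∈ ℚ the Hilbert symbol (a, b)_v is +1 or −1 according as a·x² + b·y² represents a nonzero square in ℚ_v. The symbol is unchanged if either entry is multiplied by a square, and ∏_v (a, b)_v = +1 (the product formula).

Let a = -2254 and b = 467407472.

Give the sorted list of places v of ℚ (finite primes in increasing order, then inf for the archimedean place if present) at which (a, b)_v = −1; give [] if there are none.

[]

Mod squares: a ≡ -46, b ≡ 23. Check v ∈ {∞, 2, 7, 23}.
v=23: a=23^1·(≡17), b=23^3·(≡6) mod 23; (17|23)=-1, (6|23)=+1; (−1)^{1·3·11}·(-1)^3·(+1)^1 = +1.
v=2: v_2(a)=1, v_2(b)=4; units ≡ 1, 7 (mod 8); ε·ε+αω+βω = 0·1+1·0+4·0 ≡ 0  ⇒  (a,b)_2 = +1.
v=∞: -46 < 0 and 23 > 0  ⇒  (a,b)_∞ = +1.
v=7: a=7^2·(≡3), b=7^4·(≡2) mod 7; (3|7)=-1, (2|7)=+1; (−1)^{2·4·3}·(-1)^4·(+1)^2 = +1.
Every local symbol is +1, so the conic -46·x² + 23·y² = z² has ℚ_v-points for all v and hence a ℚ-point; (a, b / ℚ) ≅ M_2(ℚ).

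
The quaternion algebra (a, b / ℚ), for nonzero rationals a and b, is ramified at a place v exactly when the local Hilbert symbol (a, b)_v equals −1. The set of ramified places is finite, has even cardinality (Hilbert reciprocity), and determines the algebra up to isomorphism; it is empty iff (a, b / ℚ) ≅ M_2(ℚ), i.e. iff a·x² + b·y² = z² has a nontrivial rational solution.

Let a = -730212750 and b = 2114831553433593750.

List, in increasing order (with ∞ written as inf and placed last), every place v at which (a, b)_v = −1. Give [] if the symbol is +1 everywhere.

[2, 31]

(a, b) ≡ (-8990, 310) mod (ℚ^×)²; places V = {2, 3, 5, 7, 19, 29, 31, ∞}.
(a,b)_19: α=2, u≡9; β=0, v≡16 (mod 19); (9|19)=+1, (16|19)=+1; sign (−1)^0·+1^0·+1^2 = +1.
(a,b)_29: α=1, u≡22; β=2, v≡24 (mod 29); (22|29)=+1, (24|29)=+1; sign (−1)^0·+1^2·+1^1 = +1.
(a,b)_7: α=0, u≡6; β=4, v≡4 (mod 7); (6|7)=-1, (4|7)=+1; sign (−1)^0·-1^4·+1^0 = +1.
(a,b)_31: α=1, u≡7; β=3, v≡16 (mod 31); (7|31)=+1, (16|31)=+1; sign (−1)^1·+1^3·+1^1 = -1.
(a,b)_5: α=3, u≡3; β=9, v≡3 (mod 5); (3|5)=-1, (3|5)=-1; sign (−1)^0·-1^9·-1^3 = +1.
(a,b)_2: α=1, β=1; u≡1, v≡3 (mod 8); ε(u)ε(v)=0·1, αω(v)=1·1, βω(u)=1·0; sum ≡ 1  ⇒  -1.
(a,b)_∞: sgn(-8990)=−, sgn(310)=+, so +1.
(a,b)_3: α=2, u≡1; β=2, v≡1 (mod 3); (1|3)=+1, (1|3)=+1; sign (−1)^0·+1^2·+1^2 = +1.
Ram(-8990, 310) = {2, 31}; no ℚ_2-point on the conic.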